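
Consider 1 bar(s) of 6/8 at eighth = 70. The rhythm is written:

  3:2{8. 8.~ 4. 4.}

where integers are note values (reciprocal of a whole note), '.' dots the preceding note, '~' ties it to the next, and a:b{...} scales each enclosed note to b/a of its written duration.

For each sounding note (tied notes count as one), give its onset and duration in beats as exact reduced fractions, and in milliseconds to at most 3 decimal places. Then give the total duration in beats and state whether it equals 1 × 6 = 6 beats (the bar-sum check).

1) 0.0ms=0b +857.143ms=1b
2) 857.143ms=1b +2571.429ms=3b
3) 3428.571ms=4b +1714.286ms=2b
Σ=6b of 6 (70bpm 6/8) — PASS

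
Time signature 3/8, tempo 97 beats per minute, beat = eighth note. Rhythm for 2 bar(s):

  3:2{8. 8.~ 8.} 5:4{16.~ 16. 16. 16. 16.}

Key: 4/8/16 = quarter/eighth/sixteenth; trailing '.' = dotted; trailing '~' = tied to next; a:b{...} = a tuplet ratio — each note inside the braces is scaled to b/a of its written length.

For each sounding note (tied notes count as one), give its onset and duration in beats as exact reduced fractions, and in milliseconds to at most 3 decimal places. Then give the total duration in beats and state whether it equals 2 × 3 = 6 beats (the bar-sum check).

1) 0.0ms=0b +618.557ms=1b
2) 618.557ms=1b +1237.113ms=2b
3) 1855.67ms=3b +742.268ms=6/5b
4) 2597.938ms=21/5b +371.134ms=3/5b
5) 2969.072ms=24/5b +371.134ms=3/5b
6) 3340.206ms=27/5b +371.134ms=3/5b
Σ=6b of 6 (97bpm 3/8) — PASS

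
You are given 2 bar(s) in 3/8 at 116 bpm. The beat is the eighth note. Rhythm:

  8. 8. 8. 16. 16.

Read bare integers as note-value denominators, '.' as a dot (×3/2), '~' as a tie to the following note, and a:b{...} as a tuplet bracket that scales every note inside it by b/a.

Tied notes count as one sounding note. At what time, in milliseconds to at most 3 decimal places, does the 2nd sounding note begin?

1. 0.0ms @ 0 + 775.862ms (3/2)
2. 775.862ms @ 3/2 + 775.862ms (3/2)
3. 1551.724ms @ 3 + 775.862ms (3/2)
4. 2327.586ms @ 9/2 + 387.931ms (3/4)
5. 2715.517ms @ 21/4 + 387.931ms (3/4)

note 2 onset = 3/2b = 775.862ms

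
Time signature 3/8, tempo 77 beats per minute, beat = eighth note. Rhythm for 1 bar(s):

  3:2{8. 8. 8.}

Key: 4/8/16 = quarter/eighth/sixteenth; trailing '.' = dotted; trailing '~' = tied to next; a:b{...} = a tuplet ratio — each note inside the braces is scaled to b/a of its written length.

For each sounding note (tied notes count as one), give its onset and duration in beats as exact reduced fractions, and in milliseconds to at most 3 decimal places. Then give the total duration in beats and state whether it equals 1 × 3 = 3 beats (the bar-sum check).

1) 0.0ms=0b +779.221ms=1b
2) 779.221ms=1b +779.221ms=1b
3) 1558.442ms=2b +779.221ms=1b
Σ=3b of 3 (77bpm 3/8) — PASS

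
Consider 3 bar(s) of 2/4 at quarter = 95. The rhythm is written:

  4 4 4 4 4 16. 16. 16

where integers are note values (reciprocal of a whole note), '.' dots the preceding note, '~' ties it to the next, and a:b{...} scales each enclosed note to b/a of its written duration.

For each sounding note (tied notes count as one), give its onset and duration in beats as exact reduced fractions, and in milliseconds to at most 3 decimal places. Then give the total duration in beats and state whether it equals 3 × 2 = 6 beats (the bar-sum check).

1) 0.0ms=0b +631.579ms=1b
2) 631.579ms=1b +631.579ms=1b
3) 1263.158ms=2b +631.579ms=1b
4) 1894.737ms=3b +631.579ms=1b
5) 2526.316ms=4b +631.579ms=1b
6) 3157.895ms=5b +236.842ms=3/8b
7) 3394.737ms=43/8b +236.842ms=3/8b
8) 3631.579ms=23/4b +157.895ms=1/4b
Σ=6b of 6 (95bpm 2/4) — PASS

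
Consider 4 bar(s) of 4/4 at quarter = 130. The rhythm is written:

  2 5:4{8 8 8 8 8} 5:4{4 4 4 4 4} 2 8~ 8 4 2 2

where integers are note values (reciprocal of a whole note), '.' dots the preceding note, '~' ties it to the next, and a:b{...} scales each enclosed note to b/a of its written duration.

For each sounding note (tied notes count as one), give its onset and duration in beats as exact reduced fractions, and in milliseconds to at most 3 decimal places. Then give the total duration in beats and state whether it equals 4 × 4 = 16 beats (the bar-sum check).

1) 0.0ms=0b +923.077ms=2b
2) 923.077ms=2b +184.615ms=2/5b
3) 1107.692ms=12/5b +184.615ms=2/5b
4) 1292.308ms=14/5b +184.615ms=2/5b
5) 1476.923ms=16/5b +184.615ms=2/5b
6) 1661.538ms=18/5b +184.615ms=2/5b
7) 1846.154ms=4b +369.231ms=4/5b
8) 2215.385ms=24/5b +369.231ms=4/5b
9) 2584.615ms=28/5b +369.231ms=4/5b
10) 2953.846ms=32/5b +369.231ms=4/5b
11) 3323.077ms=36/5b +369.231ms=4/5b
12) 3692.308ms=8b +923.077ms=2b
13) 4615.385ms=10b +461.538ms=1b
14) 5076.923ms=11b +461.538ms=1b
15) 5538.462ms=12b +923.077ms=2b
16) 6461.538ms=14b +923.077ms=2b
Σ=16b of 16 (130bpm 4/4) — PASS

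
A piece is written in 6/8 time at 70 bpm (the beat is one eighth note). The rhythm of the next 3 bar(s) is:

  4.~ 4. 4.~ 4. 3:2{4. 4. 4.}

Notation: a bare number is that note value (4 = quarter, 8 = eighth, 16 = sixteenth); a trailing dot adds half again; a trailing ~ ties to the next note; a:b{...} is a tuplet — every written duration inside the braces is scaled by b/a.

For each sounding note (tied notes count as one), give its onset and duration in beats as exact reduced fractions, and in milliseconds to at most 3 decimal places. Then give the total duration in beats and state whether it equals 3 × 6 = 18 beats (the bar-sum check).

1) 0.0ms=0b +5142.857ms=6b
2) 5142.857ms=6b +5142.857ms=6b
3) 10285.714ms=12b +1714.286ms=2b
4) 12000.0ms=14b +1714.286ms=2b
5) 13714.286ms=16b +1714.286ms=2b
Σ=18b of 18 (70bpm 6/8) — PASS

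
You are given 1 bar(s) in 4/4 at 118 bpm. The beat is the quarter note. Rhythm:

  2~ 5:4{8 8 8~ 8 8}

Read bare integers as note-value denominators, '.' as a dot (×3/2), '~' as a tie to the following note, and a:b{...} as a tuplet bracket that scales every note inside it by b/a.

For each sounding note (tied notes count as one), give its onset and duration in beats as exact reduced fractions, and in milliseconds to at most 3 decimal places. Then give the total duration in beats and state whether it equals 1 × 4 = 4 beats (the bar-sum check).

1) 0.0ms=0b +1220.339ms=12/5b
2) 1220.339ms=12/5b +203.39ms=2/5b
3) 1423.729ms=14/5b +406.78ms=4/5b
4) 1830.508ms=18/5b +203.39ms=2/5b
Σ=4b of 4 (118bpm 4/4) — PASS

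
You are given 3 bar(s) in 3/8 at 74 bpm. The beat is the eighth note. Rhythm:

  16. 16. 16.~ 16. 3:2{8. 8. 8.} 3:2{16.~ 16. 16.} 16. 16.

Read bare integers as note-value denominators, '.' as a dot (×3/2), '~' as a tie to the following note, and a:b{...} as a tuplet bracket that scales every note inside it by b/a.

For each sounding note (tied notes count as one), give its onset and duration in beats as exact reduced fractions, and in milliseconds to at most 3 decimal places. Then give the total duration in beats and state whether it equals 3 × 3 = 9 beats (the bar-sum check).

1) 0.0ms=0b +608.108ms=3/4b
2) 608.108ms=3/4b +608.108ms=3/4b
3) 1216.216ms=3/2b +1216.216ms=3/2b
4) 2432.432ms=3b +810.811ms=1b
5) 3243.243ms=4b +810.811ms=1b
6) 4054.054ms=5b +810.811ms=1b
7) 4864.865ms=6b +810.811ms=1b
8) 5675.676ms=7b +405.405ms=1/2b
9) 6081.081ms=15/2b +608.108ms=3/4b
10) 6689.189ms=33/4b +608.108ms=3/4b
Σ=9b of 9 (74bpm 3/8) — PASS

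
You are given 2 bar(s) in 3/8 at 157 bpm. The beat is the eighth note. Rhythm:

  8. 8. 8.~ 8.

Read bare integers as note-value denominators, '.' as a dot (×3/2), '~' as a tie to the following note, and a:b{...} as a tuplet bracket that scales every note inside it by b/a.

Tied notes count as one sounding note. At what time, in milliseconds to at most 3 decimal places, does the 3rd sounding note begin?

note 3 onset = 3b = 1146.497ms

1. 0.0ms @ 0 + 573.248ms (3/2)
2. 573.248ms @ 3/2 + 573.248ms (3/2)
3. 1146.497ms @ 3 + 1146.497ms (3)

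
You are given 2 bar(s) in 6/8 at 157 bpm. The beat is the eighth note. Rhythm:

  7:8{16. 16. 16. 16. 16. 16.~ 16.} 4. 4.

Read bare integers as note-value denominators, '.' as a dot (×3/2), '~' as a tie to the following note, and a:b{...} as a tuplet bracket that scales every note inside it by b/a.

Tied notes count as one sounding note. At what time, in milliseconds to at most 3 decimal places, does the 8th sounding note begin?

note 8 onset = 9b = 3439.49ms

1. 0.0ms @ 0 + 327.571ms (6/7)
2. 327.571ms @ 6/7 + 327.571ms (6/7)
3. 655.141ms @ 12/7 + 327.571ms (6/7)
4. 982.712ms @ 18/7 + 327.571ms (6/7)
5. 1310.282ms @ 24/7 + 327.571ms (6/7)
6. 1637.853ms @ 30/7 + 655.141ms (12/7)
7. 2292.994ms @ 6 + 1146.497ms (3)
8. 3439.49ms @ 9 + 1146.497ms (3)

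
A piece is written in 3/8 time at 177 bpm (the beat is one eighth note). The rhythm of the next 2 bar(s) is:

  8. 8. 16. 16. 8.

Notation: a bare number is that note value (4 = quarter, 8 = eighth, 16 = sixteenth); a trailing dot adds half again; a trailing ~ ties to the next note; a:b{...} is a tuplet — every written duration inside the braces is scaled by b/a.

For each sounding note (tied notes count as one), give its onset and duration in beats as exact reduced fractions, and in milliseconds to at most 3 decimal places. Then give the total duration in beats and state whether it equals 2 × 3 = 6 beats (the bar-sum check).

1) 0.0ms=0b +508.475ms=3/2b
2) 508.475ms=3/2b +508.475ms=3/2b
3) 1016.949ms=3b +254.237ms=3/4b
4) 1271.186ms=15/4b +254.237ms=3/4b
5) 1525.424ms=9/2b +508.475ms=3/2b
Σ=6b of 6 (177bpm 3/8) — PASS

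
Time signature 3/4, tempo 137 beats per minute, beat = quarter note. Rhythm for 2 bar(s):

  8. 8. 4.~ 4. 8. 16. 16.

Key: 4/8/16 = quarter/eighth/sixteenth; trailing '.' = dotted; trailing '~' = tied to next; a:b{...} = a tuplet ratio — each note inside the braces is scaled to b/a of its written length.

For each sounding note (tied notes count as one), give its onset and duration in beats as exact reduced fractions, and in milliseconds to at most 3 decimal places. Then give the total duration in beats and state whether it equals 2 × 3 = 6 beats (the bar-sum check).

1) 0.0ms=0b +328.467ms=3/4b
2) 328.467ms=3/4b +328.467ms=3/4b
3) 656.934ms=3/2b +1313.869ms=3b
4) 1970.803ms=9/2b +328.467ms=3/4b
5) 2299.27ms=21/4b +164.234ms=3/8b
6) 2463.504ms=45/8b +164.234ms=3/8b
Σ=6b of 6 (137bpm 3/4) — PASS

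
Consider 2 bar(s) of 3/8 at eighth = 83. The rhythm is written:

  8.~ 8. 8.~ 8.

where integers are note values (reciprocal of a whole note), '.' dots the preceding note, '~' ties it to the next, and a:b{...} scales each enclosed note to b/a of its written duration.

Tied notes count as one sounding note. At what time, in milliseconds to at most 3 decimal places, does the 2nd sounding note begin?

note 2 onset = 3b = 2168.675ms

1. 0.0ms @ 0 + 2168.675ms (3)
2. 2168.675ms @ 3 + 2168.675ms (3)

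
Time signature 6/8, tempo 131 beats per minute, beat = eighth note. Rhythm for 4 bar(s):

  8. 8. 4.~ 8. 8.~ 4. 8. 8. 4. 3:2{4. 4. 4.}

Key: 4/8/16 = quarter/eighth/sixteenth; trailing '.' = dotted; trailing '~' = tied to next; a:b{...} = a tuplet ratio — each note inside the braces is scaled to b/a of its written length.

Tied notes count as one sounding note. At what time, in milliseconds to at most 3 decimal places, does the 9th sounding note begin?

1. 0.0ms @ 0 + 687.023ms (3/2)
2. 687.023ms @ 3/2 + 687.023ms (3/2)
3. 1374.046ms @ 3 + 2061.069ms (9/2)
4. 3435.115ms @ 15/2 + 2061.069ms (9/2)
5. 5496.183ms @ 12 + 687.023ms (3/2)
6. 6183.206ms @ 27/2 + 687.023ms (3/2)
7. 6870.229ms @ 15 + 1374.046ms (3)
8. 8244.275ms @ 18 + 916.031ms (2)
9. 9160.305ms @ 20 + 916.031ms (2)
10. 10076.336ms @ 22 + 916.031ms (2)

note 9 onset = 20b = 9160.305ms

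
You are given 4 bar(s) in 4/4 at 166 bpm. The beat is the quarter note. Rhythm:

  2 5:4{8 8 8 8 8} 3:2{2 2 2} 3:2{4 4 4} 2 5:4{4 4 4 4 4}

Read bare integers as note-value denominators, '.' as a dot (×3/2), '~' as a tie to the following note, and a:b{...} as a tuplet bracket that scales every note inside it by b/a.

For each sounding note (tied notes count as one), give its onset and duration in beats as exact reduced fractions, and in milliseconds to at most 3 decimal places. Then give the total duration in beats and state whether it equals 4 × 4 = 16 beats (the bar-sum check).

1) 0.0ms=0b +722.892ms=2b
2) 722.892ms=2b +144.578ms=2/5b
3) 867.47ms=12/5b +144.578ms=2/5b
4) 1012.048ms=14/5b +144.578ms=2/5b
5) 1156.627ms=16/5b +144.578ms=2/5b
6) 1301.205ms=18/5b +144.578ms=2/5b
7) 1445.783ms=4b +481.928ms=4/3b
8) 1927.711ms=16/3b +481.928ms=4/3b
9) 2409.639ms=20/3b +481.928ms=4/3b
10) 2891.566ms=8b +240.964ms=2/3b
11) 3132.53ms=26/3b +240.964ms=2/3b
12) 3373.494ms=28/3b +240.964ms=2/3b
13) 3614.458ms=10b +722.892ms=2b
14) 4337.349ms=12b +289.157ms=4/5b
15) 4626.506ms=64/5b +289.157ms=4/5b
16) 4915.663ms=68/5b +289.157ms=4/5b
17) 5204.819ms=72/5b +289.157ms=4/5b
18) 5493.976ms=76/5b +289.157ms=4/5b
Σ=16b of 16 (166bpm 4/4) — PASS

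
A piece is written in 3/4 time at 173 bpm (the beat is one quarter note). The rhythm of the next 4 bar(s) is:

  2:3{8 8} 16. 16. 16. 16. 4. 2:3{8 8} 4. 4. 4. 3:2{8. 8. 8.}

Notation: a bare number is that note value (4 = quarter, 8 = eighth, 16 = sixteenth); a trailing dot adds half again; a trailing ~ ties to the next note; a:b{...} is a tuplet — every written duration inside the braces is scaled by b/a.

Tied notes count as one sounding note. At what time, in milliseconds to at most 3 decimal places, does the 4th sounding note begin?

1. 0.0ms @ 0 + 260.116ms (3/4)
2. 260.116ms @ 3/4 + 260.116ms (3/4)
3. 520.231ms @ 3/2 + 130.058ms (3/8)
4. 650.289ms @ 15/8 + 130.058ms (3/8)
5. 780.347ms @ 9/4 + 130.058ms (3/8)
6. 910.405ms @ 21/8 + 130.058ms (3/8)
7. 1040.462ms @ 3 + 520.231ms (3/2)
8. 1560.694ms @ 9/2 + 260.116ms (3/4)
9. 1820.809ms @ 21/4 + 260.116ms (3/4)
10. 2080.925ms @ 6 + 520.231ms (3/2)
11. 2601.156ms @ 15/2 + 520.231ms (3/2)
12. 3121.387ms @ 9 + 520.231ms (3/2)
13. 3641.618ms @ 21/2 + 173.41ms (1/2)
14. 3815.029ms @ 11 + 173.41ms (1/2)
15. 3988.439ms @ 23/2 + 173.41ms (1/2)

note 4 onset = 15/8b = 650.289ms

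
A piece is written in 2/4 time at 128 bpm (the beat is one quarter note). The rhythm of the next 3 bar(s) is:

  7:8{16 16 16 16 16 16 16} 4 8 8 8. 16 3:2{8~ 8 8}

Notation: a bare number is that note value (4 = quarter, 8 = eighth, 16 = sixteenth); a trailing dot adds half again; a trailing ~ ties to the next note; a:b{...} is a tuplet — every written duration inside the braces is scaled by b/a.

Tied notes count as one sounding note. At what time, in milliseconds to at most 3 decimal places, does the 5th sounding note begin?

note 5 onset = 8/7b = 535.714ms

1. 0.0ms @ 0 + 133.929ms (2/7)
2. 133.929ms @ 2/7 + 133.929ms (2/7)
3. 267.857ms @ 4/7 + 133.929ms (2/7)
4. 401.786ms @ 6/7 + 133.929ms (2/7)
5. 535.714ms @ 8/7 + 133.929ms (2/7)
6. 669.643ms @ 10/7 + 133.929ms (2/7)
7. 803.571ms @ 12/7 + 133.929ms (2/7)
8. 937.5ms @ 2 + 468.75ms (1)
9. 1406.25ms @ 3 + 234.375ms (1/2)
10. 1640.625ms @ 7/2 + 234.375ms (1/2)
11. 1875.0ms @ 4 + 351.562ms (3/4)
12. 2226.562ms @ 19/4 + 117.188ms (1/4)
13. 2343.75ms @ 5 + 312.5ms (2/3)
14. 2656.25ms @ 17/3 + 156.25ms (1/3)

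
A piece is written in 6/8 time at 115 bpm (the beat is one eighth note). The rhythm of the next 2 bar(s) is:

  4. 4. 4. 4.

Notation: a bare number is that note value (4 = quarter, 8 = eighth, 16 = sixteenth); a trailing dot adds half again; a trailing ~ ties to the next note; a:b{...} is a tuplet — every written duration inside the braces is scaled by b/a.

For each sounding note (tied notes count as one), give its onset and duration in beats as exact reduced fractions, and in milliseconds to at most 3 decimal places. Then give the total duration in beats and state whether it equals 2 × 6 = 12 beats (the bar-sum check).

1) 0.0ms=0b +1565.217ms=3b
2) 1565.217ms=3b +1565.217ms=3b
3) 3130.435ms=6b +1565.217ms=3b
4) 4695.652ms=9b +1565.217ms=3b
Σ=12b of 12 (115bpm 6/8) — PASS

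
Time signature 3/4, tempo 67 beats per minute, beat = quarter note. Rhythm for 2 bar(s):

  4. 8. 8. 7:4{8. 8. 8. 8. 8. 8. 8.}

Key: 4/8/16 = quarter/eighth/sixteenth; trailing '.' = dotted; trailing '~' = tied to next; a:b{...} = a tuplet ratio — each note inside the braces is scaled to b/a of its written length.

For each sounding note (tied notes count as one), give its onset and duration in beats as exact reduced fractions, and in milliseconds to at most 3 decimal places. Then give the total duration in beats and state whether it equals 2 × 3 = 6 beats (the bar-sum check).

1) 0.0ms=0b +1343.284ms=3/2b
2) 1343.284ms=3/2b +671.642ms=3/4b
3) 2014.925ms=9/4b +671.642ms=3/4b
4) 2686.567ms=3b +383.795ms=3/7b
5) 3070.362ms=24/7b +383.795ms=3/7b
6) 3454.158ms=27/7b +383.795ms=3/7b
7) 3837.953ms=30/7b +383.795ms=3/7b
8) 4221.748ms=33/7b +383.795ms=3/7b
9) 4605.544ms=36/7b +383.795ms=3/7b
10) 4989.339ms=39/7b +383.795ms=3/7b
Σ=6b of 6 (67bpm 3/4) — PASS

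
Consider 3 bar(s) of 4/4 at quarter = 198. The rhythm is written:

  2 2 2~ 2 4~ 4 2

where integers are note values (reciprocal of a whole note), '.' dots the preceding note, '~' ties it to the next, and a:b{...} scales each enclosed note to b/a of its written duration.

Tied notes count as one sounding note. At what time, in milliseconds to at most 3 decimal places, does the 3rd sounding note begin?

1. 0.0ms @ 0 + 606.061ms (2)
2. 606.061ms @ 2 + 606.061ms (2)
3. 1212.121ms @ 4 + 1212.121ms (4)
4. 2424.242ms @ 8 + 606.061ms (2)
5. 3030.303ms @ 10 + 606.061ms (2)

note 3 onset = 4b = 1212.121ms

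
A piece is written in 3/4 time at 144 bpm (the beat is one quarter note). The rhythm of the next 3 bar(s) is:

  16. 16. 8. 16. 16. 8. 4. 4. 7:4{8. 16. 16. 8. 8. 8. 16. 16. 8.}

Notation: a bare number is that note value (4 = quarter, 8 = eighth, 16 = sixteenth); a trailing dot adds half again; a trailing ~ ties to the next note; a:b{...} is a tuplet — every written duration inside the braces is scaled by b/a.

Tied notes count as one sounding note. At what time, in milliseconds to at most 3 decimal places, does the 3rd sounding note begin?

1. 0.0ms @ 0 + 156.25ms (3/8)
2. 156.25ms @ 3/8 + 156.25ms (3/8)
3. 312.5ms @ 3/4 + 312.5ms (3/4)
4. 625.0ms @ 3/2 + 156.25ms (3/8)
5. 781.25ms @ 15/8 + 156.25ms (3/8)
6. 937.5ms @ 9/4 + 312.5ms (3/4)
7. 1250.0ms @ 3 + 625.0ms (3/2)
8. 1875.0ms @ 9/2 + 625.0ms (3/2)
9. 2500.0ms @ 6 + 178.571ms (3/7)
10. 2678.571ms @ 45/7 + 89.286ms (3/14)
11. 2767.857ms @ 93/14 + 89.286ms (3/14)
12. 2857.143ms @ 48/7 + 178.571ms (3/7)
13. 3035.714ms @ 51/7 + 178.571ms (3/7)
14. 3214.286ms @ 54/7 + 178.571ms (3/7)
15. 3392.857ms @ 57/7 + 89.286ms (3/14)
16. 3482.143ms @ 117/14 + 89.286ms (3/14)
17. 3571.429ms @ 60/7 + 178.571ms (3/7)

note 3 onset = 3/4b = 312.5ms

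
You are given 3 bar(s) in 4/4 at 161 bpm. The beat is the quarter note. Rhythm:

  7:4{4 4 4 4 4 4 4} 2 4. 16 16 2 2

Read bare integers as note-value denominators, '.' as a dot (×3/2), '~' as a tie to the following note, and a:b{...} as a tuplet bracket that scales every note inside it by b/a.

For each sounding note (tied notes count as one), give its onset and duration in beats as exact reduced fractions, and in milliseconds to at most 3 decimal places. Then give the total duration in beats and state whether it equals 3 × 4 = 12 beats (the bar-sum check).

1) 0.0ms=0b +212.955ms=4/7b
2) 212.955ms=4/7b +212.955ms=4/7b
3) 425.909ms=8/7b +212.955ms=4/7b
4) 638.864ms=12/7b +212.955ms=4/7b
5) 851.819ms=16/7b +212.955ms=4/7b
6) 1064.774ms=20/7b +212.955ms=4/7b
7) 1277.728ms=24/7b +212.955ms=4/7b
8) 1490.683ms=4b +745.342ms=2b
9) 2236.025ms=6b +559.006ms=3/2b
10) 2795.031ms=15/2b +93.168ms=1/4b
11) 2888.199ms=31/4b +93.168ms=1/4b
12) 2981.366ms=8b +745.342ms=2b
13) 3726.708ms=10b +745.342ms=2b
Σ=12b of 12 (161bpm 4/4) — PASS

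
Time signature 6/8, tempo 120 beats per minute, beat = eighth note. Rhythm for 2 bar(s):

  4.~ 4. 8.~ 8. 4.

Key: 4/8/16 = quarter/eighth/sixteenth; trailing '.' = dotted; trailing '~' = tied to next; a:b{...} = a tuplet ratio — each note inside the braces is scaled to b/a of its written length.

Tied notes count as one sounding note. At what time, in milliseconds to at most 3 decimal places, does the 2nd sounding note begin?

note 2 onset = 6b = 3000.0ms

1. 0.0ms @ 0 + 3000.0ms (6)
2. 3000.0ms @ 6 + 1500.0ms (3)
3. 4500.0ms @ 9 + 1500.0ms (3)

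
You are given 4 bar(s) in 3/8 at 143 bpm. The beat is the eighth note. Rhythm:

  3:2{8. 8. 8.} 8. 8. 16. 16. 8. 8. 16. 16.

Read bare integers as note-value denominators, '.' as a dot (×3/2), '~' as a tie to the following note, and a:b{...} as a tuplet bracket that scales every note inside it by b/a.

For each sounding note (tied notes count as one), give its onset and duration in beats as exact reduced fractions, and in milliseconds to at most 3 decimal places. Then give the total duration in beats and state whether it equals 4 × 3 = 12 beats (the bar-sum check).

1) 0.0ms=0b +419.58ms=1b
2) 419.58ms=1b +419.58ms=1b
3) 839.161ms=2b +419.58ms=1b
4) 1258.741ms=3b +629.371ms=3/2b
5) 1888.112ms=9/2b +629.371ms=3/2b
6) 2517.483ms=6b +314.685ms=3/4b
7) 2832.168ms=27/4b +314.685ms=3/4b
8) 3146.853ms=15/2b +629.371ms=3/2b
9) 3776.224ms=9b +629.371ms=3/2b
10) 4405.594ms=21/2b +314.685ms=3/4b
11) 4720.28ms=45/4b +314.685ms=3/4b
Σ=12b of 12 (143bpm 3/8) — PASS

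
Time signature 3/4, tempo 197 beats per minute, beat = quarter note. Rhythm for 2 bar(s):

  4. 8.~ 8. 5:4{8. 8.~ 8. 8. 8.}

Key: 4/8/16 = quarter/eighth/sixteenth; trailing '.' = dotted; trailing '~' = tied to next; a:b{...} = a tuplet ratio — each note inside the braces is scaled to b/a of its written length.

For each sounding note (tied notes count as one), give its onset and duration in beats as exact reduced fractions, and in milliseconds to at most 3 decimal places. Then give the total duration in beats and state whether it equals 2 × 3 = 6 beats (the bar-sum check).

1) 0.0ms=0b +456.853ms=3/2b
2) 456.853ms=3/2b +456.853ms=3/2b
3) 913.706ms=3b +182.741ms=3/5b
4) 1096.447ms=18/5b +365.482ms=6/5b
5) 1461.929ms=24/5b +182.741ms=3/5b
6) 1644.67ms=27/5b +182.741ms=3/5b
Σ=6b of 6 (197bpm 3/4) — PASS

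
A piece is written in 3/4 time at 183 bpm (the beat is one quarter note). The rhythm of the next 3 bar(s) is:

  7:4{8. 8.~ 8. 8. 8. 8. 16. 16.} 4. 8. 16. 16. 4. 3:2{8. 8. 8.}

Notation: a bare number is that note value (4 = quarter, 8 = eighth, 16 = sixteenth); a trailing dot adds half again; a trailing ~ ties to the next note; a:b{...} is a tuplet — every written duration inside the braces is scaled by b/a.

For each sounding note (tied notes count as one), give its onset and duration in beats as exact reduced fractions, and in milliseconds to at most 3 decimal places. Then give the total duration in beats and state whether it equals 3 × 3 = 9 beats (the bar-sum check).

1) 0.0ms=0b +140.515ms=3/7b
2) 140.515ms=3/7b +281.03ms=6/7b
3) 421.546ms=9/7b +140.515ms=3/7b
4) 562.061ms=12/7b +140.515ms=3/7b
5) 702.576ms=15/7b +140.515ms=3/7b
6) 843.091ms=18/7b +70.258ms=3/14b
7) 913.349ms=39/14b +70.258ms=3/14b
8) 983.607ms=3b +491.803ms=3/2b
9) 1475.41ms=9/2b +245.902ms=3/4b
10) 1721.311ms=21/4b +122.951ms=3/8b
11) 1844.262ms=45/8b +122.951ms=3/8b
12) 1967.213ms=6b +491.803ms=3/2b
13) 2459.016ms=15/2b +163.934ms=1/2b
14) 2622.951ms=8b +163.934ms=1/2b
15) 2786.885ms=17/2b +163.934ms=1/2b
Σ=9b of 9 (183bpm 3/4) — PASS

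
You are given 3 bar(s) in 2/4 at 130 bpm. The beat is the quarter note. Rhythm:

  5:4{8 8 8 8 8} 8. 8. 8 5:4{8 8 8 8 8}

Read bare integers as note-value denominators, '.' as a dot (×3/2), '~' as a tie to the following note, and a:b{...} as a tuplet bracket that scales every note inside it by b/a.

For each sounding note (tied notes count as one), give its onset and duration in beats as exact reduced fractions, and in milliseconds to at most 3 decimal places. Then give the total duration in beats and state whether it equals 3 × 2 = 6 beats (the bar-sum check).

1) 0.0ms=0b +184.615ms=2/5b
2) 184.615ms=2/5b +184.615ms=2/5b
3) 369.231ms=4/5b +184.615ms=2/5b
4) 553.846ms=6/5b +184.615ms=2/5b
5) 738.462ms=8/5b +184.615ms=2/5b
6) 923.077ms=2b +346.154ms=3/4b
7) 1269.231ms=11/4b +346.154ms=3/4b
8) 1615.385ms=7/2b +230.769ms=1/2b
9) 1846.154ms=4b +184.615ms=2/5b
10) 2030.769ms=22/5b +184.615ms=2/5b
11) 2215.385ms=24/5b +184.615ms=2/5b
12) 2400.0ms=26/5b +184.615ms=2/5b
13) 2584.615ms=28/5b +184.615ms=2/5b
Σ=6b of 6 (130bpm 2/4) — PASS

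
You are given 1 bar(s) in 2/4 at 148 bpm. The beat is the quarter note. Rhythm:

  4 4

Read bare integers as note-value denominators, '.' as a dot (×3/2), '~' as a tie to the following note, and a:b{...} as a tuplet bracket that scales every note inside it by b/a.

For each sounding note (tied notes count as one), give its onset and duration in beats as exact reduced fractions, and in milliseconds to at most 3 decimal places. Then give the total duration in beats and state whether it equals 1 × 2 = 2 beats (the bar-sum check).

1) 0.0ms=0b +405.405ms=1b
2) 405.405ms=1b +405.405ms=1b
Σ=2b of 2 (148bpm 2/4) — PASS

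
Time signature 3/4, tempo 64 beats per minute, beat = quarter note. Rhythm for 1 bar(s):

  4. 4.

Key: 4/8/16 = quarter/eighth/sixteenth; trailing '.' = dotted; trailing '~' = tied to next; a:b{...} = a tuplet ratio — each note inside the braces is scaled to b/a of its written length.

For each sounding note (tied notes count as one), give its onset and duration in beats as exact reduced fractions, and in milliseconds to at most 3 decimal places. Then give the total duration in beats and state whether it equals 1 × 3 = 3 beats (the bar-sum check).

1) 0.0ms=0b +1406.25ms=3/2b
2) 1406.25ms=3/2b +1406.25ms=3/2b
Σ=3b of 3 (64bpm 3/4) — PASS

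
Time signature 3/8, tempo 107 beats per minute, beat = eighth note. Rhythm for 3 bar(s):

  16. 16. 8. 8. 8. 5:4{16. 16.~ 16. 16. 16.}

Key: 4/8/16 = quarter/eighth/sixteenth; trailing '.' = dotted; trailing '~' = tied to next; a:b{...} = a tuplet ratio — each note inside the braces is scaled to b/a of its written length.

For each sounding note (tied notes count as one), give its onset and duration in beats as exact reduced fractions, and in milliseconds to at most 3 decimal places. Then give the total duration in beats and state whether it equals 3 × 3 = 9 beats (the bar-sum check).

1) 0.0ms=0b +420.561ms=3/4b
2) 420.561ms=3/4b +420.561ms=3/4b
3) 841.121ms=3/2b +841.121ms=3/2b
4) 1682.243ms=3b +841.121ms=3/2b
5) 2523.364ms=9/2b +841.121ms=3/2b
6) 3364.486ms=6b +336.449ms=3/5b
7) 3700.935ms=33/5b +672.897ms=6/5b
8) 4373.832ms=39/5b +336.449ms=3/5b
9) 4710.28ms=42/5b +336.449ms=3/5b
Σ=9b of 9 (107bpm 3/8) — PASS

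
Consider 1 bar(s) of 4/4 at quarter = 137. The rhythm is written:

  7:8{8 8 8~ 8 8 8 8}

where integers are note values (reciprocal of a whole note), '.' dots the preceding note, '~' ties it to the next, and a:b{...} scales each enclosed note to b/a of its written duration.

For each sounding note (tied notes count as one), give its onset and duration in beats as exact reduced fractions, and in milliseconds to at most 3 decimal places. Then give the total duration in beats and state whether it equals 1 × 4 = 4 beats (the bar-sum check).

1) 0.0ms=0b +250.261ms=4/7b
2) 250.261ms=4/7b +250.261ms=4/7b
3) 500.521ms=8/7b +500.521ms=8/7b
4) 1001.043ms=16/7b +250.261ms=4/7b
5) 1251.303ms=20/7b +250.261ms=4/7b
6) 1501.564ms=24/7b +250.261ms=4/7b
Σ=4b of 4 (137bpm 4/4) — PASS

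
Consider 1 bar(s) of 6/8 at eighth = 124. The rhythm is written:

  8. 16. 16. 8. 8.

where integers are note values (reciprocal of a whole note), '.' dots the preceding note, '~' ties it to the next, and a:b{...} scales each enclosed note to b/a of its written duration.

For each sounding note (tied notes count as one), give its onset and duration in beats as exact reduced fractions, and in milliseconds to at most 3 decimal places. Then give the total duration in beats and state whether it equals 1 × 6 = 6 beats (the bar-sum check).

1) 0.0ms=0b +725.806ms=3/2b
2) 725.806ms=3/2b +362.903ms=3/4b
3) 1088.71ms=9/4b +362.903ms=3/4b
4) 1451.613ms=3b +725.806ms=3/2b
5) 2177.419ms=9/2b +725.806ms=3/2b
Σ=6b of 6 (124bpm 6/8) — PASS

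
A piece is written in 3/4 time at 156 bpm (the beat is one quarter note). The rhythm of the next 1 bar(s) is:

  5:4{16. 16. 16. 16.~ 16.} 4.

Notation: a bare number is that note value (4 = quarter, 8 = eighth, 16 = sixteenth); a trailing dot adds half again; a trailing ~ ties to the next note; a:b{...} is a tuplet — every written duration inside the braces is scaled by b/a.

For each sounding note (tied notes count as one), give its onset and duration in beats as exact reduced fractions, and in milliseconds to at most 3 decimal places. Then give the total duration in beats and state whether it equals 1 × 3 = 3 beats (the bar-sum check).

1) 0.0ms=0b +115.385ms=3/10b
2) 115.385ms=3/10b +115.385ms=3/10b
3) 230.769ms=3/5b +115.385ms=3/10b
4) 346.154ms=9/10b +230.769ms=3/5b
5) 576.923ms=3/2b +576.923ms=3/2b
Σ=3b of 3 (156bpm 3/4) — PASS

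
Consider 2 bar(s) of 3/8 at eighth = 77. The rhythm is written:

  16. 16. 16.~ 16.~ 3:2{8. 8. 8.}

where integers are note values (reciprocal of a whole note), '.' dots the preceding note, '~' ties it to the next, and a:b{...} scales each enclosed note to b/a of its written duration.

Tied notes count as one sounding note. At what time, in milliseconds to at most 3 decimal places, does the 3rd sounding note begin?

1. 0.0ms @ 0 + 584.416ms (3/4)
2. 584.416ms @ 3/4 + 584.416ms (3/4)
3. 1168.831ms @ 3/2 + 1948.052ms (5/2)
4. 3116.883ms @ 4 + 779.221ms (1)
5. 3896.104ms @ 5 + 779.221ms (1)

note 3 onset = 3/2b = 1168.831ms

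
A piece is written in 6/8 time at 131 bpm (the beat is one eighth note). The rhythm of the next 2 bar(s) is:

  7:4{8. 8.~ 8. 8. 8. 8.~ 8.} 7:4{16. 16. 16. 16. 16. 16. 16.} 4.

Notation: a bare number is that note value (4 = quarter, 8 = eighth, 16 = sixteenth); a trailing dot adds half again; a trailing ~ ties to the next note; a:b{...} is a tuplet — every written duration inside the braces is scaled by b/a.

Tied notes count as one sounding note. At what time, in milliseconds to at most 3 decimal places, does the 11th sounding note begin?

1. 0.0ms @ 0 + 392.585ms (6/7)
2. 392.585ms @ 6/7 + 785.169ms (12/7)
3. 1177.754ms @ 18/7 + 392.585ms (6/7)
4. 1570.338ms @ 24/7 + 392.585ms (6/7)
5. 1962.923ms @ 30/7 + 785.169ms (12/7)
6. 2748.092ms @ 6 + 196.292ms (3/7)
7. 2944.384ms @ 45/7 + 196.292ms (3/7)
8. 3140.676ms @ 48/7 + 196.292ms (3/7)
9. 3336.968ms @ 51/7 + 196.292ms (3/7)
10. 3533.261ms @ 54/7 + 196.292ms (3/7)
11. 3729.553ms @ 57/7 + 196.292ms (3/7)
12. 3925.845ms @ 60/7 + 196.292ms (3/7)
13. 4122.137ms @ 9 + 1374.046ms (3)

note 11 onset = 57/7b = 3729.553ms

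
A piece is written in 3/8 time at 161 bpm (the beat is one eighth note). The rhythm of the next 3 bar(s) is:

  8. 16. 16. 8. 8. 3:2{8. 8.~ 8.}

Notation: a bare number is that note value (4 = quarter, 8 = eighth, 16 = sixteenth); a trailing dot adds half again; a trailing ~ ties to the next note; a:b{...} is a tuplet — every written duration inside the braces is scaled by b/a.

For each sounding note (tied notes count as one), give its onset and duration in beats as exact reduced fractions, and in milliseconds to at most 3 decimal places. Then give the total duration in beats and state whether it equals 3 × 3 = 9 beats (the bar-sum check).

1) 0.0ms=0b +559.006ms=3/2b
2) 559.006ms=3/2b +279.503ms=3/4b
3) 838.509ms=9/4b +279.503ms=3/4b
4) 1118.012ms=3b +559.006ms=3/2b
5) 1677.019ms=9/2b +559.006ms=3/2b
6) 2236.025ms=6b +372.671ms=1b
7) 2608.696ms=7b +745.342ms=2b
Σ=9b of 9 (161bpm 3/8) — PASS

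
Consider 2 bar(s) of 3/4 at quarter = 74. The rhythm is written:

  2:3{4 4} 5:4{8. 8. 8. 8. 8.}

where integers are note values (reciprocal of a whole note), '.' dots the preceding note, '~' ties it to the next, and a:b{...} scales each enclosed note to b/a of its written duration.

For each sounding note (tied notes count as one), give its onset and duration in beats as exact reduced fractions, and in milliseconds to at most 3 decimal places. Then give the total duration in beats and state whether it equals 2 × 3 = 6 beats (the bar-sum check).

1) 0.0ms=0b +1216.216ms=3/2b
2) 1216.216ms=3/2b +1216.216ms=3/2b
3) 2432.432ms=3b +486.486ms=3/5b
4) 2918.919ms=18/5b +486.486ms=3/5b
5) 3405.405ms=21/5b +486.486ms=3/5b
6) 3891.892ms=24/5b +486.486ms=3/5b
7) 4378.378ms=27/5b +486.486ms=3/5b
Σ=6b of 6 (74bpm 3/4) — PASS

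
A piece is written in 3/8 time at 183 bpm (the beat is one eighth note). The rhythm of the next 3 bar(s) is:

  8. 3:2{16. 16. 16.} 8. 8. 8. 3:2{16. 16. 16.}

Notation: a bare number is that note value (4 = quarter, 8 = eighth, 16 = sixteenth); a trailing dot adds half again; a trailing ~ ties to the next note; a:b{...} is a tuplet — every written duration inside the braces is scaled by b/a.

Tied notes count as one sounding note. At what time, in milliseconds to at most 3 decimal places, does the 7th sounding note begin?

1. 0.0ms @ 0 + 491.803ms (3/2)
2. 491.803ms @ 3/2 + 163.934ms (1/2)
3. 655.738ms @ 2 + 163.934ms (1/2)
4. 819.672ms @ 5/2 + 163.934ms (1/2)
5. 983.607ms @ 3 + 491.803ms (3/2)
6. 1475.41ms @ 9/2 + 491.803ms (3/2)
7. 1967.213ms @ 6 + 491.803ms (3/2)
8. 2459.016ms @ 15/2 + 163.934ms (1/2)
9. 2622.951ms @ 8 + 163.934ms (1/2)
10. 2786.885ms @ 17/2 + 163.934ms (1/2)

note 7 onset = 6b = 1967.213ms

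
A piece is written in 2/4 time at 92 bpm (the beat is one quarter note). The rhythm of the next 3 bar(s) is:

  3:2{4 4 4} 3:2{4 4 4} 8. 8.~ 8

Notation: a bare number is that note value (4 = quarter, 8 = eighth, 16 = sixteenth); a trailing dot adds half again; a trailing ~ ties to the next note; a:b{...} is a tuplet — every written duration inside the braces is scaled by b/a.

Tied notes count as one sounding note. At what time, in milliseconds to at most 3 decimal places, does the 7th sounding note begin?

note 7 onset = 4b = 2608.696ms

1. 0.0ms @ 0 + 434.783ms (2/3)
2. 434.783ms @ 2/3 + 434.783ms (2/3)
3. 869.565ms @ 4/3 + 434.783ms (2/3)
4. 1304.348ms @ 2 + 434.783ms (2/3)
5. 1739.13ms @ 8/3 + 434.783ms (2/3)
6. 2173.913ms @ 10/3 + 434.783ms (2/3)
7. 2608.696ms @ 4 + 489.13ms (3/4)
8. 3097.826ms @ 19/4 + 815.217ms (5/4)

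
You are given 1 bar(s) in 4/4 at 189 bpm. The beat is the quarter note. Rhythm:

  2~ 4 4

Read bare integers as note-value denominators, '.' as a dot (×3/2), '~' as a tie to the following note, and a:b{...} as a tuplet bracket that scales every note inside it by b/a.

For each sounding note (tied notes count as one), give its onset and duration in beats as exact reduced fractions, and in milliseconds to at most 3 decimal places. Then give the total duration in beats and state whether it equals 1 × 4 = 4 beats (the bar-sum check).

1) 0.0ms=0b +952.381ms=3b
2) 952.381ms=3b +317.46ms=1b
Σ=4b of 4 (189bpm 4/4) — PASS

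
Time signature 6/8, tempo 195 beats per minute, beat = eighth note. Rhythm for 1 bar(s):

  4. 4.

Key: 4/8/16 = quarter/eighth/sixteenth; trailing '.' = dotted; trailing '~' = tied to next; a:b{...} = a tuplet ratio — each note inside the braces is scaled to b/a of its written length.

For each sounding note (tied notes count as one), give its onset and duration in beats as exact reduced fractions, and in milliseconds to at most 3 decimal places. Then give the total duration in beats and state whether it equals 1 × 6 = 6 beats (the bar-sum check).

1) 0.0ms=0b +923.077ms=3b
2) 923.077ms=3b +923.077ms=3b
Σ=6b of 6 (195bpm 6/8) — PASS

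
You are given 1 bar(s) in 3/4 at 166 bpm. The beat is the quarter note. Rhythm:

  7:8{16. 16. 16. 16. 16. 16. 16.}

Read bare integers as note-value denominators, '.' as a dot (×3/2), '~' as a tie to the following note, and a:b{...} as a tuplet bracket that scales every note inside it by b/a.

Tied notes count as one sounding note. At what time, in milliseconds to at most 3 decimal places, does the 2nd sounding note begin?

1. 0.0ms @ 0 + 154.905ms (3/7)
2. 154.905ms @ 3/7 + 154.905ms (3/7)
3. 309.811ms @ 6/7 + 154.905ms (3/7)
4. 464.716ms @ 9/7 + 154.905ms (3/7)
5. 619.621ms @ 12/7 + 154.905ms (3/7)
6. 774.527ms @ 15/7 + 154.905ms (3/7)
7. 929.432ms @ 18/7 + 154.905ms (3/7)

note 2 onset = 3/7b = 154.905ms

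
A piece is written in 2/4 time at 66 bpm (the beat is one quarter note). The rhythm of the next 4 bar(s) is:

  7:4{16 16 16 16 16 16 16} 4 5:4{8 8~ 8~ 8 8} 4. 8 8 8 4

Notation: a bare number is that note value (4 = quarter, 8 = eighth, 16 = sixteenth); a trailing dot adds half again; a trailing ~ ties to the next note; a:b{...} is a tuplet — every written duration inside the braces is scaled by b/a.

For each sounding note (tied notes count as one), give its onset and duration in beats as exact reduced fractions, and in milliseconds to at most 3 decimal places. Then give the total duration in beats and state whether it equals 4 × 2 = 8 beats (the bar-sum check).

1) 0.0ms=0b +129.87ms=1/7b
2) 129.87ms=1/7b +129.87ms=1/7b
3) 259.74ms=2/7b +129.87ms=1/7b
4) 389.61ms=3/7b +129.87ms=1/7b
5) 519.481ms=4/7b +129.87ms=1/7b
6) 649.351ms=5/7b +129.87ms=1/7b
7) 779.221ms=6/7b +129.87ms=1/7b
8) 909.091ms=1b +909.091ms=1b
9) 1818.182ms=2b +363.636ms=2/5b
10) 2181.818ms=12/5b +1090.909ms=6/5b
11) 3272.727ms=18/5b +363.636ms=2/5b
12) 3636.364ms=4b +1363.636ms=3/2b
13) 5000.0ms=11/2b +454.545ms=1/2b
14) 5454.545ms=6b +454.545ms=1/2b
15) 5909.091ms=13/2b +454.545ms=1/2b
16) 6363.636ms=7b +909.091ms=1b
Σ=8b of 8 (66bpm 2/4) — PASS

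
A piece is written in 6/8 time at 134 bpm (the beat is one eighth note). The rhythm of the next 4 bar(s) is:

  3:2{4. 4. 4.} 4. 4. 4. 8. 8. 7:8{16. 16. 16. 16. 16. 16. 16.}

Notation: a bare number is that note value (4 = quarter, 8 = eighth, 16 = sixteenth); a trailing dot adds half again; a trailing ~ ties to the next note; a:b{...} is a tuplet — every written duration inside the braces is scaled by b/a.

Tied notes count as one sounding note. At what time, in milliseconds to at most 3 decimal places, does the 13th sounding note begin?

note 13 onset = 150/7b = 9594.883ms

1. 0.0ms @ 0 + 895.522ms (2)
2. 895.522ms @ 2 + 895.522ms (2)
3. 1791.045ms @ 4 + 895.522ms (2)
4. 2686.567ms @ 6 + 1343.284ms (3)
5. 4029.851ms @ 9 + 1343.284ms (3)
6. 5373.134ms @ 12 + 1343.284ms (3)
7. 6716.418ms @ 15 + 671.642ms (3/2)
8. 7388.06ms @ 33/2 + 671.642ms (3/2)
9. 8059.701ms @ 18 + 383.795ms (6/7)
10. 8443.497ms @ 132/7 + 383.795ms (6/7)
11. 8827.292ms @ 138/7 + 383.795ms (6/7)
12. 9211.087ms @ 144/7 + 383.795ms (6/7)
13. 9594.883ms @ 150/7 + 383.795ms (6/7)
14. 9978.678ms @ 156/7 + 383.795ms (6/7)
15. 10362.473ms @ 162/7 + 383.795ms (6/7)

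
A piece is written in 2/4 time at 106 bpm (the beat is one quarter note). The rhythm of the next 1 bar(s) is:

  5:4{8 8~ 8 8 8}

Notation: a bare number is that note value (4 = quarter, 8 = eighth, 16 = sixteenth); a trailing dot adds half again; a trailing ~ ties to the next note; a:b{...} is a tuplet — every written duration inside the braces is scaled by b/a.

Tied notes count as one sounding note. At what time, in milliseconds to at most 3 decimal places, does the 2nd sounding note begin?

note 2 onset = 2/5b = 226.415ms

1. 0.0ms @ 0 + 226.415ms (2/5)
2. 226.415ms @ 2/5 + 452.83ms (4/5)
3. 679.245ms @ 6/5 + 226.415ms (2/5)
4. 905.66ms @ 8/5 + 226.415ms (2/5)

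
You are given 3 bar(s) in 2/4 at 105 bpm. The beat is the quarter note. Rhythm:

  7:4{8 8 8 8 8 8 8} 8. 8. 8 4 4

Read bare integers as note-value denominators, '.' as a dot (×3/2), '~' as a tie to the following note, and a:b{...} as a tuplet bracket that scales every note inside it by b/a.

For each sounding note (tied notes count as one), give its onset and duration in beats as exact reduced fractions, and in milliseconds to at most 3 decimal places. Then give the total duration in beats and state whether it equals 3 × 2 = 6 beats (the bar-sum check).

1) 0.0ms=0b +163.265ms=2/7b
2) 163.265ms=2/7b +163.265ms=2/7b
3) 326.531ms=4/7b +163.265ms=2/7b
4) 489.796ms=6/7b +163.265ms=2/7b
5) 653.061ms=8/7b +163.265ms=2/7b
6) 816.327ms=10/7b +163.265ms=2/7b
7) 979.592ms=12/7b +163.265ms=2/7b
8) 1142.857ms=2b +428.571ms=3/4b
9) 1571.429ms=11/4b +428.571ms=3/4b
10) 2000.0ms=7/2b +285.714ms=1/2b
11) 2285.714ms=4b +571.429ms=1b
12) 2857.143ms=5b +571.429ms=1b
Σ=6b of 6 (105bpm 2/4) — PASS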